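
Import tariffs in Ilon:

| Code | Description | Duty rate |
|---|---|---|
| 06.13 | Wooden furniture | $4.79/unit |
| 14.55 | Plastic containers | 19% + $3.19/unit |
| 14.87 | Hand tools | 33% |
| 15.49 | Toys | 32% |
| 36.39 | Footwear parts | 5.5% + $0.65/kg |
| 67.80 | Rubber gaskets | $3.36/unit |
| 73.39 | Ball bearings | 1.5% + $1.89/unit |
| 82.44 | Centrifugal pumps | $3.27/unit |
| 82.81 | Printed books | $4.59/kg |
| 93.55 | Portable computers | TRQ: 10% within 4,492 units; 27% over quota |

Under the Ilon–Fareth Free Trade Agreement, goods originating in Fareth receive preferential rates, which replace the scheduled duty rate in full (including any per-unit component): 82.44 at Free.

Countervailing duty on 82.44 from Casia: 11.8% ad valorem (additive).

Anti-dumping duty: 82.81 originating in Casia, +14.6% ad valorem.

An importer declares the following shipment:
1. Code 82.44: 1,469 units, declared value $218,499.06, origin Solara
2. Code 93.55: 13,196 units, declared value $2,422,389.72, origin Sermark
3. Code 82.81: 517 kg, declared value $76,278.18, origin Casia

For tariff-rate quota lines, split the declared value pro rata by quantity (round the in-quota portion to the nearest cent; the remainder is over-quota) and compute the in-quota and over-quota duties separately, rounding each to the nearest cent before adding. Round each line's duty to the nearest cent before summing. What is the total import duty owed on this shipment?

Line 1 (82.44, Solara, 1,469 units, $218,499.06):
Base rate for 82.44 is $3.27/unit.
82.44 has an FTA preferential rate, but origin Solara is not Fareth; base rate stands.
The additional-duty order on 82.44 targets Casia, not Solara; it does not apply.
Duty = 1,469 × $3.27 = $4,803.63.
Line 2 (93.55, Sermark, 13,196 units, $2,422,389.72):
Code 93.55 is under a tariff-rate quota (threshold 4,492 units). In-quota: 4,492 units at 10%; over-quota: 8,704 units at 27%.
Pro-rata value split: in-quota = $2,422,389.72 × 4,492/13,196 = $824,596.44; over-quota = $2,422,389.72 − $824,596.44 = $1,597,793.28.
In-quota duty = $824,596.44 × 10% = $82,459.64. Over-quota duty = $1,597,793.28 × 27% = $431,404.19.
Line duty = $82,459.64 + $431,404.19 = $513,863.83.
Line 3 (82.81, Casia, 517 kg, $76,278.18):
Base rate for 82.81 is $4.59/kg.
Additional duty on 82.81 from Casia: +14.6% ad valorem. Applied ad valorem rate = 14.6%.
Duty = $76,278.18 × 14.6% + 517 × $4.59 = $13,509.64.
Total = $4,803.63 + $513,863.83 + $13,509.64 = $532,177.10.

$532,177.10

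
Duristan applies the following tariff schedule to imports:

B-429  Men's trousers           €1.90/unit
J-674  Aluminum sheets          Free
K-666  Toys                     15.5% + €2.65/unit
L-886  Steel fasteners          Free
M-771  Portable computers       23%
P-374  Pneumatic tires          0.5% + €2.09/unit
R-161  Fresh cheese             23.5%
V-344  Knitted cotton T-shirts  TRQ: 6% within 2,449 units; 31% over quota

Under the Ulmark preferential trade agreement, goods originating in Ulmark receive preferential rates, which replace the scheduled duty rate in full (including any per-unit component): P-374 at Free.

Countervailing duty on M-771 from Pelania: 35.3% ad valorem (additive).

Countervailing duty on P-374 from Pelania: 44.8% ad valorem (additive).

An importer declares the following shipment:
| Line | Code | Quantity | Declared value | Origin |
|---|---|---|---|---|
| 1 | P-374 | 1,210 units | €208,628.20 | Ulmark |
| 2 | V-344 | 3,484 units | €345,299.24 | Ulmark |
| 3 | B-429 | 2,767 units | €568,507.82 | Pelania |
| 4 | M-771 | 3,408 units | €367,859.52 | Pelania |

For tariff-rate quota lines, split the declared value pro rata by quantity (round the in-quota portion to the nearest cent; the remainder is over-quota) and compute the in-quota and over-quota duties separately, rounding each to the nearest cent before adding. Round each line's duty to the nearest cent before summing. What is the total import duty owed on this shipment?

Line 1 (P-374, Ulmark, 1,210 units, €208,628.20):
Base rate for P-374 is 0.5% + €2.09/unit.
Origin Ulmark qualifies under the Duristan–Ulmark agreement and P-374 is covered: preferential rate Free applies instead.
The additional-duty order on P-374 targets Pelania, not Ulmark; it does not apply.
Duty = €208,628.20 × 0% = €0.00.
Line 2 (V-344, Ulmark, 3,484 units, €345,299.24):
Code V-344 is under a tariff-rate quota (threshold 2,449 units). In-quota: 2,449 units at 6%; over-quota: 1,035 units at 31%.
Pro-rata value split: in-quota = €345,299.24 × 2,449/3,484 = €242,720.39; over-quota = €345,299.24 − €242,720.39 = €102,578.85.
In-quota duty = €242,720.39 × 6% = €14,563.22. Over-quota duty = €102,578.85 × 31% = €31,799.44.
Line duty = €14,563.22 + €31,799.44 = €46,362.66.
Line 3 (B-429, Pelania, 2,767 units, €568,507.82):
Base rate for B-429 is €1.90/unit.
Duty = 2,767 × €1.90 = €5,257.30.
Line 4 (M-771, Pelania, 3,408 units, €367,859.52):
Base rate for M-771 is 23%.
Additional duty on M-771 from Pelania: +35.3%. Applied ad valorem rate: 23% + 35.3% = 58.3%.
Duty = €367,859.52 × 58.3% = €214,462.10.
Total = €0.00 + €46,362.66 + €5,257.30 + €214,462.10 = €266,082.06.

€266,082.06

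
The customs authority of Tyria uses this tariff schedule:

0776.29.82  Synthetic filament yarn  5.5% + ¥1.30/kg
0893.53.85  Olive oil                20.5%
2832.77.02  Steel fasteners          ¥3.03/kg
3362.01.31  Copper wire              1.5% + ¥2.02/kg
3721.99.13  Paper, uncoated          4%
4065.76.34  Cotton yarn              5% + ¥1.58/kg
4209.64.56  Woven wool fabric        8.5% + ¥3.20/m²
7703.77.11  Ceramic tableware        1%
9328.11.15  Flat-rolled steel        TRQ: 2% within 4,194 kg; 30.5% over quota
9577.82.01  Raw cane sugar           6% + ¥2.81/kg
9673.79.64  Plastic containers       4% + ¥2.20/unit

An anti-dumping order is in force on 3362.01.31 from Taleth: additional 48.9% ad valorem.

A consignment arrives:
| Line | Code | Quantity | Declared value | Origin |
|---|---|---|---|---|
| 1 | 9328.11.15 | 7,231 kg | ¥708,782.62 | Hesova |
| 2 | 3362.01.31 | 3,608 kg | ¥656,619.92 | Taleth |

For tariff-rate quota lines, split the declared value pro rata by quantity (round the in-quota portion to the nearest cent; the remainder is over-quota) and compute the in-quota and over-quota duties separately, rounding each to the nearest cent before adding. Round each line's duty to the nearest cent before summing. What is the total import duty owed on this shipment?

¥437,240.98

Line 1 (9328.11.15, Hesova, 7,231 kg, ¥708,782.62):
Code 9328.11.15 is under a tariff-rate quota (threshold 4,194 kg). In-quota: 4,194 kg at 2%; over-quota: 3,037 kg at 30.5%.
Pro-rata value split: in-quota = ¥708,782.62 × 4,194/7,231 = ¥411,095.88; over-quota = ¥708,782.62 − ¥411,095.88 = ¥297,686.74.
In-quota duty = ¥411,095.88 × 2% = ¥8,221.92. Over-quota duty = ¥297,686.74 × 30.5% = ¥90,794.46.
Line duty = ¥8,221.92 + ¥90,794.46 = ¥99,016.38.
Line 2 (3362.01.31, Taleth, 3,608 kg, ¥656,619.92):
Base rate for 3362.01.31 is 1.5% + ¥2.02/kg.
Additional duty on 3362.01.31 from Taleth: +48.9%. Applied ad valorem rate: 1.5% + 48.9% = 50.4%.
Duty = ¥656,619.92 × 50.4% + 3,608 × ¥2.02 = ¥338,224.60.
Total = ¥99,016.38 + ¥338,224.60 = ¥437,240.98.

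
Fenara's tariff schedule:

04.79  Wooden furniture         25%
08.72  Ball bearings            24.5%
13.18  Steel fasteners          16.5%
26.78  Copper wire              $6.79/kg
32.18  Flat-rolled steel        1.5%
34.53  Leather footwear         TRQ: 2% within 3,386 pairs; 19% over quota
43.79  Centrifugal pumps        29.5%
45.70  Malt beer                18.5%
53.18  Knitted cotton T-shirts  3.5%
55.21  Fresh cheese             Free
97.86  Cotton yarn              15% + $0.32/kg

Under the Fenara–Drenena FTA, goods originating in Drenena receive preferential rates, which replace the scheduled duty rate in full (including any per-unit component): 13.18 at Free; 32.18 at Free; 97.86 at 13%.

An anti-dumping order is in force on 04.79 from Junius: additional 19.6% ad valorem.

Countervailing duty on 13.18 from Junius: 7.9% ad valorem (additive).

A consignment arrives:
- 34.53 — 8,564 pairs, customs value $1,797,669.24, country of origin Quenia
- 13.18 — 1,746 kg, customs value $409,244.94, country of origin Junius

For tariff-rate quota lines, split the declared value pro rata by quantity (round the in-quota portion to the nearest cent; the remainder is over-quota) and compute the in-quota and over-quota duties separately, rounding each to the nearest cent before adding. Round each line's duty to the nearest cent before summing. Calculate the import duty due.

Line 1 (34.53, Quenia, 8,564 pairs, $1,797,669.24):
Code 34.53 is under a tariff-rate quota (threshold 3,386 pairs). In-quota: 3,386 pairs at 2%; over-quota: 5,178 pairs at 19%.
Pro-rata value split: in-quota = $1,797,669.24 × 3,386/8,564 = $710,755.26; over-quota = $1,797,669.24 − $710,755.26 = $1,086,913.98.
In-quota duty = $710,755.26 × 2% = $14,215.11. Over-quota duty = $1,086,913.98 × 19% = $206,513.66.
Line duty = $14,215.11 + $206,513.66 = $220,728.77.
Line 2 (13.18, Junius, 1,746 kg, $409,244.94):
Base rate for 13.18 is 16.5%.
13.18 has an FTA preferential rate, but origin Junius is not Drenena; base rate stands.
Additional duty on 13.18 from Junius: +7.9%. Applied ad valorem rate: 16.5% + 7.9% = 24.4%.
Duty = $409,244.94 × 24.4% = $99,855.77.
Total = $220,728.77 + $99,855.77 = $320,584.54.

$320,584.54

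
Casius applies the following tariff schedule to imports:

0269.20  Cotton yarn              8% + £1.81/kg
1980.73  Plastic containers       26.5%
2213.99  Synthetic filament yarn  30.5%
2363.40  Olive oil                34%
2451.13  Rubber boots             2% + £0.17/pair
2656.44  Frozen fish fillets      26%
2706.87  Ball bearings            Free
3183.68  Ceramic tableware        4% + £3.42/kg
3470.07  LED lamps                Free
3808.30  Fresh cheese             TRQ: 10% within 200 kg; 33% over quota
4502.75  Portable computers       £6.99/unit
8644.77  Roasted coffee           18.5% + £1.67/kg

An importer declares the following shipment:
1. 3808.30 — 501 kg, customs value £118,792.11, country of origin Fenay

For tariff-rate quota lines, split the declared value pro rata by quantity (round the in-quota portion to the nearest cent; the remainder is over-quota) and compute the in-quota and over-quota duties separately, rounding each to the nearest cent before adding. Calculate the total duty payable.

£28,294.34

Line 1 (3808.30, Fenay, 501 kg, £118,792.11):
Code 3808.30 is under a tariff-rate quota (threshold 200 kg). In-quota: 200 kg at 10%; over-quota: 301 kg at 33%.
Pro-rata value split: in-quota = £118,792.11 × 200/501 = £47,422.00; over-quota = £118,792.11 − £47,422.00 = £71,370.11.
In-quota duty = £47,422.00 × 10% = £4,742.20. Over-quota duty = £71,370.11 × 33% = £23,552.14.
Line duty = £4,742.20 + £23,552.14 = £28,294.34.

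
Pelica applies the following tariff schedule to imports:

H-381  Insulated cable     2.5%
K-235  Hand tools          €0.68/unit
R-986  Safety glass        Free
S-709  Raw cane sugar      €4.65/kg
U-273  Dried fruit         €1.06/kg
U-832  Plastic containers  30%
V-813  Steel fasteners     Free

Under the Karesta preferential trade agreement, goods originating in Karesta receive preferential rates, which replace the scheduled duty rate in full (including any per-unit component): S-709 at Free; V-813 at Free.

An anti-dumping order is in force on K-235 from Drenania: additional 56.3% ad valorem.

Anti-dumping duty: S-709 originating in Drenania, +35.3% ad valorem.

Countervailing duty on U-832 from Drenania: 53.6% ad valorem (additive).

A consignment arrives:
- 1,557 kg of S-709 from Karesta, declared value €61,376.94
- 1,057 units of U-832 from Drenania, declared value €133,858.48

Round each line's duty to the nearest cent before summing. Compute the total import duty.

€111,905.69

Line 1 (S-709, Karesta, 1,557 kg, €61,376.94):
Base rate for S-709 is €4.65/kg.
Origin Karesta qualifies under the Pelica–Karesta agreement and S-709 is covered: preferential rate Free applies instead.
The additional-duty order on S-709 targets Drenania, not Karesta; it does not apply.
Duty = €61,376.94 × 0% = €0.00.
Line 2 (U-832, Drenania, 1,057 units, €133,858.48):
Base rate for U-832 is 30%.
Additional duty on U-832 from Drenania: +53.6%. Applied ad valorem rate: 30% + 53.6% = 83.6%.
Duty = €133,858.48 × 83.6% = €111,905.69.
Total = €0.00 + €111,905.69 = €111,905.69.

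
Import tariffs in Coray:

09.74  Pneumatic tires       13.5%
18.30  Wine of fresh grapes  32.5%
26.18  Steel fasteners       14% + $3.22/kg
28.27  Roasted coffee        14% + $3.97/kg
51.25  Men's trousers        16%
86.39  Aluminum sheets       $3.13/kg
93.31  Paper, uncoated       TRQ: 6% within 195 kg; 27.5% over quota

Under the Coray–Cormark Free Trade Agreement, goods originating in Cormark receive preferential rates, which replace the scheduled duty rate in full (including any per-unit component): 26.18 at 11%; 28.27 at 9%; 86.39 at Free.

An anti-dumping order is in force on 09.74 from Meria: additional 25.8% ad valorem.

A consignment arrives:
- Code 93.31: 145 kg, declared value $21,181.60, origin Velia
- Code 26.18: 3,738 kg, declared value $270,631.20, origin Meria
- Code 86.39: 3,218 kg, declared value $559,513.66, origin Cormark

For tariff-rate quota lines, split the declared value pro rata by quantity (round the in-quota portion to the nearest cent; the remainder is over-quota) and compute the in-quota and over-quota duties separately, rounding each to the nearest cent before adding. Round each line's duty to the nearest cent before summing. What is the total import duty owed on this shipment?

$51,195.63

Line 1 (93.31, Velia, 145 kg, $21,181.60):
Code 93.31 is under a tariff-rate quota (threshold 195 kg). Quantity 145 kg is within the quota, so the in-quota rate 6% applies to the full value.
Duty = $21,181.60 × 6% = $1,270.90.
Line 2 (26.18, Meria, 3,738 kg, $270,631.20):
Base rate for 26.18 is 14% + $3.22/kg.
26.18 has an FTA preferential rate, but origin Meria is not Cormark; base rate stands.
Duty = $270,631.20 × 14% + 3,738 × $3.22 = $49,924.73.
Line 3 (86.39, Cormark, 3,218 kg, $559,513.66):
Base rate for 86.39 is $3.13/kg.
Origin Cormark qualifies under the Coray–Cormark agreement and 86.39 is covered: preferential rate Free applies instead.
Duty = $559,513.66 × 0% = $0.00.
Total = $1,270.90 + $49,924.73 + $0.00 = $51,195.63.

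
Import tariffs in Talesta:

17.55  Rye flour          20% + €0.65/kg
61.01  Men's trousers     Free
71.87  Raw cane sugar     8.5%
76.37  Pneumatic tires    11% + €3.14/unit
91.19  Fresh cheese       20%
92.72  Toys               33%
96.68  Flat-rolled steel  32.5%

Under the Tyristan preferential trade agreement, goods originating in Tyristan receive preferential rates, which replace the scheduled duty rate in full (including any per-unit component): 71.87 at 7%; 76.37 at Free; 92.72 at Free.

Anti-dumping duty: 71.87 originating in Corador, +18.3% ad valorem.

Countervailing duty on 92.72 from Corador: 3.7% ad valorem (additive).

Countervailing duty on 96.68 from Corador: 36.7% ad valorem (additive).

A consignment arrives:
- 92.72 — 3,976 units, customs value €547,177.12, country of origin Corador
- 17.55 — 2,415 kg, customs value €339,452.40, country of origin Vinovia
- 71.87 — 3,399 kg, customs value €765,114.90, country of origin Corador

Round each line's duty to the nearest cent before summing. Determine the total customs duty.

€475,325.02

Line 1 (92.72, Corador, 3,976 units, €547,177.12):
Base rate for 92.72 is 33%.
92.72 has an FTA preferential rate, but origin Corador is not Tyristan; base rate stands.
Additional duty on 92.72 from Corador: +3.7%. Applied ad valorem rate: 33% + 3.7% = 36.7%.
Duty = €547,177.12 × 36.7% = €200,814.00.
Line 2 (17.55, Vinovia, 2,415 kg, €339,452.40):
Base rate for 17.55 is 20% + €0.65/kg.
Duty = €339,452.40 × 20% + 2,415 × €0.65 = €69,460.23.
Line 3 (71.87, Corador, 3,399 kg, €765,114.90):
Base rate for 71.87 is 8.5%.
71.87 has an FTA preferential rate, but origin Corador is not Tyristan; base rate stands.
Additional duty on 71.87 from Corador: +18.3%. Applied ad valorem rate: 8.5% + 18.3% = 26.8%.
Duty = €765,114.90 × 26.8% = €205,050.79.
Total = €200,814.00 + €69,460.23 + €205,050.79 = €475,325.02.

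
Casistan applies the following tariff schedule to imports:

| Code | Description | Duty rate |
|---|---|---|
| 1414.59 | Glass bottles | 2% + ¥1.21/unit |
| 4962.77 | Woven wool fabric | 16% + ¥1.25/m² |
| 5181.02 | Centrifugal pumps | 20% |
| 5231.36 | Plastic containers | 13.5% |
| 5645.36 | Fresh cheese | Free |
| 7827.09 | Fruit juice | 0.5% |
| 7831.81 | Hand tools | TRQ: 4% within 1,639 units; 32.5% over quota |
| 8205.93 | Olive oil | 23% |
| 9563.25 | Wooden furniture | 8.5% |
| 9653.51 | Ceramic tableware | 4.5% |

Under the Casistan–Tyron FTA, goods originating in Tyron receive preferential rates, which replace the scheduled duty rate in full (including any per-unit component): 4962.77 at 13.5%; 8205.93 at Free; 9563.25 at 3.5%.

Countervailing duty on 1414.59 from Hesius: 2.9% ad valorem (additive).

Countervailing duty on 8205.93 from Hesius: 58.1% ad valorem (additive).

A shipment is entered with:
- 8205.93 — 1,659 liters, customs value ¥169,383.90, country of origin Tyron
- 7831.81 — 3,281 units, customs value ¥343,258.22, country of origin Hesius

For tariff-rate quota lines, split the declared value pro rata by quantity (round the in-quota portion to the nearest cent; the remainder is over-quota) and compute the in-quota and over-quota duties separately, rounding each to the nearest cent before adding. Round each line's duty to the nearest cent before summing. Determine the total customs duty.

¥62,689.35

Line 1 (8205.93, Tyron, 1,659 liters, ¥169,383.90):
Base rate for 8205.93 is 23%.
Origin Tyron qualifies under the Casistan–Tyron agreement and 8205.93 is covered: preferential rate Free applies instead.
The additional-duty order on 8205.93 targets Hesius, not Tyron; it does not apply.
Duty = ¥169,383.90 × 0% = ¥0.00.
Line 2 (7831.81, Hesius, 3,281 units, ¥343,258.22):
Code 7831.81 is under a tariff-rate quota (threshold 1,639 units). In-quota: 1,639 units at 4%; over-quota: 1,642 units at 32.5%.
Pro-rata value split: in-quota = ¥343,258.22 × 1,639/3,281 = ¥171,472.18; over-quota = ¥343,258.22 − ¥171,472.18 = ¥171,786.04.
In-quota duty = ¥171,472.18 × 4% = ¥6,858.89. Over-quota duty = ¥171,786.04 × 32.5% = ¥55,830.46.
Line duty = ¥6,858.89 + ¥55,830.46 = ¥62,689.35.
Total = ¥0.00 + ¥62,689.35 = ¥62,689.35.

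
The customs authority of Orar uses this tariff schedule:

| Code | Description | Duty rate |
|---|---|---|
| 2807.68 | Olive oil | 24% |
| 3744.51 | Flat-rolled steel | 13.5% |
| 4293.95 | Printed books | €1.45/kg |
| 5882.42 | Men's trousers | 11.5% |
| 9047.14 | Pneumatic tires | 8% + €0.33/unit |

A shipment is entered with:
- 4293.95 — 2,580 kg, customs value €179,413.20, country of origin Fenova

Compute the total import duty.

Line 1 (4293.95, Fenova, 2,580 kg, €179,413.20):
Base rate for 4293.95 is €1.45/kg.
Duty = 2,580 × €1.45 = €3,741.00.

€3,741.00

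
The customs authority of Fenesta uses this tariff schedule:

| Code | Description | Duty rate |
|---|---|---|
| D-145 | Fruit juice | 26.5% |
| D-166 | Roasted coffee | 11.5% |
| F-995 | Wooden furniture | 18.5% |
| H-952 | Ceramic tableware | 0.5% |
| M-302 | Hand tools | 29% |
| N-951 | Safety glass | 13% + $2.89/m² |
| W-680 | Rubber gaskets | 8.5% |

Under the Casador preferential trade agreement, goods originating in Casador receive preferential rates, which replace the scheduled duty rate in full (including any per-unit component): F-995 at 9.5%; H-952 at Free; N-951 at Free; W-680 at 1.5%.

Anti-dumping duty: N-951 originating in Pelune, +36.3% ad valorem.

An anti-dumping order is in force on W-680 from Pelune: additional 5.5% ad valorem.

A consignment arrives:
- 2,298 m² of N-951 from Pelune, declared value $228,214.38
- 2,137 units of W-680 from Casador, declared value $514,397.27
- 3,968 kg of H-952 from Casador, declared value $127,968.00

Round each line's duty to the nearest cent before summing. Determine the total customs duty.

Line 1 (N-951, Pelune, 2,298 m², $228,214.38):
Base rate for N-951 is 13% + $2.89/m².
N-951 has an FTA preferential rate, but origin Pelune is not Casador; base rate stands.
Additional duty on N-951 from Pelune: +36.3%. Applied ad valorem rate: 13% + 36.3% = 49.3%.
Duty = $228,214.38 × 49.3% + 2,298 × $2.89 = $119,150.91.
Line 2 (W-680, Casador, 2,137 units, $514,397.27):
Base rate for W-680 is 8.5%.
Origin Casador qualifies under the Fenesta–Casador agreement and W-680 is covered: preferential rate 1.5% applies instead.
The additional-duty order on W-680 targets Pelune, not Casador; it does not apply.
Duty = $514,397.27 × 1.5% = $7,715.96.
Line 3 (H-952, Casador, 3,968 kg, $127,968.00):
Base rate for H-952 is 0.5%.
Origin Casador qualifies under the Fenesta–Casador agreement and H-952 is covered: preferential rate Free applies instead.
Duty = $127,968.00 × 0% = $0.00.
Total = $119,150.91 + $7,715.96 + $0.00 = $126,866.87.

$126,866.87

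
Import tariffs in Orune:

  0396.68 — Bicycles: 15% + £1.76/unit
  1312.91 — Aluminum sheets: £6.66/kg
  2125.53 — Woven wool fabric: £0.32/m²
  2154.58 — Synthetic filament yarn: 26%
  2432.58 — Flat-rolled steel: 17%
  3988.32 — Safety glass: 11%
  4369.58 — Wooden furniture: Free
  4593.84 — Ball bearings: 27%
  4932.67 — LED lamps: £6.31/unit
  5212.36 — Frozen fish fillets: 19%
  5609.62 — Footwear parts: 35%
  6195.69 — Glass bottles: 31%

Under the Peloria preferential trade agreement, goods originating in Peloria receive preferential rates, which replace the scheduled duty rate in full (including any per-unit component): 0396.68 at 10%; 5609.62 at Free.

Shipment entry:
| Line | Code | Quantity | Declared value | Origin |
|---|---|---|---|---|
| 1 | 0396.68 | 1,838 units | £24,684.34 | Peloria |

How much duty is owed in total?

Line 1 (0396.68, Peloria, 1,838 units, £24,684.34):
Base rate for 0396.68 is 15% + £1.76/unit.
Origin Peloria qualifies under the Orune–Peloria agreement and 0396.68 is covered: preferential rate 10% applies instead.
Duty = £24,684.34 × 10% = £2,468.43.

£2,468.43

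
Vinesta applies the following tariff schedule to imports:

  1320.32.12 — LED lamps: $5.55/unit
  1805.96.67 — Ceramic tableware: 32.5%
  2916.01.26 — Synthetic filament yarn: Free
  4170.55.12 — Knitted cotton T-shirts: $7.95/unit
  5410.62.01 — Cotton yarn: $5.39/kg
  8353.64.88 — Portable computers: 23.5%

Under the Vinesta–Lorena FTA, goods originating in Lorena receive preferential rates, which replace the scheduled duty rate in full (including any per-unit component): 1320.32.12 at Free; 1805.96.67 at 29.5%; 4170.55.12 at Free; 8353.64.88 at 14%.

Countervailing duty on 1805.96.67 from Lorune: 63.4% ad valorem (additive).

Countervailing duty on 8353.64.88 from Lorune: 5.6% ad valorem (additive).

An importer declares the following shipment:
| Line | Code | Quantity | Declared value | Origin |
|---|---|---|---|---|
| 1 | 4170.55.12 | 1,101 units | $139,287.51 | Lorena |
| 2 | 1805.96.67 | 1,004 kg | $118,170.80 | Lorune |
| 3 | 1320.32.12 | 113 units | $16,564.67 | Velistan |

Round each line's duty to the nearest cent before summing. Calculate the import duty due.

$113,952.95

Line 1 (4170.55.12, Lorena, 1,101 units, $139,287.51):
Base rate for 4170.55.12 is $7.95/unit.
Origin Lorena qualifies under the Vinesta–Lorena agreement and 4170.55.12 is covered: preferential rate Free applies instead.
Duty = $139,287.51 × 0% = $0.00.
Line 2 (1805.96.67, Lorune, 1,004 kg, $118,170.80):
Base rate for 1805.96.67 is 32.5%.
1805.96.67 has an FTA preferential rate, but origin Lorune is not Lorena; base rate stands.
Additional duty on 1805.96.67 from Lorune: +63.4%. Applied ad valorem rate: 32.5% + 63.4% = 95.9%.
Duty = $118,170.80 × 95.9% = $113,325.80.
Line 3 (1320.32.12, Velistan, 113 units, $16,564.67):
Base rate for 1320.32.12 is $5.55/unit.
1320.32.12 has an FTA preferential rate, but origin Velistan is not Lorena; base rate stands.
Duty = 113 × $5.55 = $627.15.
Total = $0.00 + $113,325.80 + $627.15 = $113,952.95.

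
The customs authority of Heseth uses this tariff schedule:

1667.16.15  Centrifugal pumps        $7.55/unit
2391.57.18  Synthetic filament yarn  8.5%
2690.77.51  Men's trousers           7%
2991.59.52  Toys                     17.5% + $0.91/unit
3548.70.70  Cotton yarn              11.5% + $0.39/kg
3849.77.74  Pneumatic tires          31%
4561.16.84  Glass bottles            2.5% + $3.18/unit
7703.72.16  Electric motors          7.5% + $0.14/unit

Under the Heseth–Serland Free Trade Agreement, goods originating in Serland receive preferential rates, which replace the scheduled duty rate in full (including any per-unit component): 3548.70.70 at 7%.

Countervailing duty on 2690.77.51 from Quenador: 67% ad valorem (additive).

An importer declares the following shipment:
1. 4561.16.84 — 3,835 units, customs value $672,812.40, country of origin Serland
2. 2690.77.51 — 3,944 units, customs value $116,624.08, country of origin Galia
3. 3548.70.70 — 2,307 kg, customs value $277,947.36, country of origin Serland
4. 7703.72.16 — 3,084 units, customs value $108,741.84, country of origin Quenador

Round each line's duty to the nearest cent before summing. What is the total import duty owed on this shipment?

$65,223.02

Line 1 (4561.16.84, Serland, 3,835 units, $672,812.40):
Base rate for 4561.16.84 is 2.5% + $3.18/unit.
Origin Serland is the FTA partner but 4561.16.84 is not on the preference list; base rate stands.
Duty = $672,812.40 × 2.5% + 3,835 × $3.18 = $29,015.61.
Line 2 (2690.77.51, Galia, 3,944 units, $116,624.08):
Base rate for 2690.77.51 is 7%.
The additional-duty order on 2690.77.51 targets Quenador, not Galia; it does not apply.
Duty = $116,624.08 × 7% = $8,163.69.
Line 3 (3548.70.70, Serland, 2,307 kg, $277,947.36):
Base rate for 3548.70.70 is 11.5% + $0.39/kg.
Origin Serland qualifies under the Heseth–Serland agreement and 3548.70.70 is covered: preferential rate 7% applies instead.
Duty = $277,947.36 × 7% = $19,456.32.
Line 4 (7703.72.16, Quenador, 3,084 units, $108,741.84):
Base rate for 7703.72.16 is 7.5% + $0.14/unit.
Duty = $108,741.84 × 7.5% + 3,084 × $0.14 = $8,587.40.
Total = $29,015.61 + $8,163.69 + $19,456.32 + $8,587.40 = $65,223.02.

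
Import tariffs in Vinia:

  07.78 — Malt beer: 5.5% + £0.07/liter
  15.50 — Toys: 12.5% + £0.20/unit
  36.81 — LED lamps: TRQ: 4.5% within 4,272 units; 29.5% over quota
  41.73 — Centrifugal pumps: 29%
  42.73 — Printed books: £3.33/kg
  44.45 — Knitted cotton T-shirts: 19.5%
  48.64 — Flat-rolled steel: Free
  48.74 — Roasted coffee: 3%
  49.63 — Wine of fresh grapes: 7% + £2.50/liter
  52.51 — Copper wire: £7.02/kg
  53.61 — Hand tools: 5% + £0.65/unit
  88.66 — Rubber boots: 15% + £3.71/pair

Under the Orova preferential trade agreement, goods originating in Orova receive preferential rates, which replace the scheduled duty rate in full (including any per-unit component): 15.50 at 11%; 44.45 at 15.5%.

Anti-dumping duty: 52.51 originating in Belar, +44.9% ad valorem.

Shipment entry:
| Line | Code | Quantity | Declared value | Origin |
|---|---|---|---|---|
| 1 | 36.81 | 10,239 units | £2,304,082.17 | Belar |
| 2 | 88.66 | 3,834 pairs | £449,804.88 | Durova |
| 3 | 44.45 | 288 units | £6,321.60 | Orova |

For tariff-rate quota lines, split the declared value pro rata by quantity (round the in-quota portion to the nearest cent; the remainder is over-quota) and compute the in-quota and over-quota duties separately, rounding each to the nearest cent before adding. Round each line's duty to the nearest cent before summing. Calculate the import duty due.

£522,046.92

Line 1 (36.81, Belar, 10,239 units, £2,304,082.17):
Code 36.81 is under a tariff-rate quota (threshold 4,272 units). In-quota: 4,272 units at 4.5%; over-quota: 5,967 units at 29.5%.
Pro-rata value split: in-quota = £2,304,082.17 × 4,272/10,239 = £961,328.16; over-quota = £2,304,082.17 − £961,328.16 = £1,342,754.01.
In-quota duty = £961,328.16 × 4.5% = £43,259.77. Over-quota duty = £1,342,754.01 × 29.5% = £396,112.43.
Line duty = £43,259.77 + £396,112.43 = £439,372.20.
Line 2 (88.66, Durova, 3,834 pairs, £449,804.88):
Base rate for 88.66 is 15% + £3.71/pair.
Duty = £449,804.88 × 15% + 3,834 × £3.71 = £81,694.87.
Line 3 (44.45, Orova, 288 units, £6,321.60):
Base rate for 44.45 is 19.5%.
Origin Orova qualifies under the Vinia–Orova agreement and 44.45 is covered: preferential rate 15.5% applies instead.
Duty = £6,321.60 × 15.5% = £979.85.
Total = £439,372.20 + £81,694.87 + £979.85 = £522,046.92.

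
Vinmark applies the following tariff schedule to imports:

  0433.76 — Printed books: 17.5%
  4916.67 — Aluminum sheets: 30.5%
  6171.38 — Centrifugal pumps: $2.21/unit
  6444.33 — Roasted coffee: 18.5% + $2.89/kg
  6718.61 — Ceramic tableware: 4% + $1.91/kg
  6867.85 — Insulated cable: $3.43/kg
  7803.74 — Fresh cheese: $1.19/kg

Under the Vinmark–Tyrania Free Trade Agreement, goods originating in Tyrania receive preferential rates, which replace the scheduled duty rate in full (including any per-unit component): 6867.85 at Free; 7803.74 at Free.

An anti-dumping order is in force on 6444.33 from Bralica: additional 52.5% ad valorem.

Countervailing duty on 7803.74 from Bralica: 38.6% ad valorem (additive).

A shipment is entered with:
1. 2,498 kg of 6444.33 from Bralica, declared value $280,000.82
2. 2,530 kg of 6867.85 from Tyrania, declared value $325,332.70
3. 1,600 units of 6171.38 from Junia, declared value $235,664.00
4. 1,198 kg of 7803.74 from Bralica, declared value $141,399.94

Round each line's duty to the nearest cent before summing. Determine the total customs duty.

Line 1 (6444.33, Bralica, 2,498 kg, $280,000.82):
Base rate for 6444.33 is 18.5% + $2.89/kg.
Additional duty on 6444.33 from Bralica: +52.5%. Applied ad valorem rate: 18.5% + 52.5% = 71%.
Duty = $280,000.82 × 71% + 2,498 × $2.89 = $206,019.80.
Line 2 (6867.85, Tyrania, 2,530 kg, $325,332.70):
Base rate for 6867.85 is $3.43/kg.
Origin Tyrania qualifies under the Vinmark–Tyrania agreement and 6867.85 is covered: preferential rate Free applies instead.
Duty = $325,332.70 × 0% = $0.00.
Line 3 (6171.38, Junia, 1,600 units, $235,664.00):
Base rate for 6171.38 is $2.21/unit.
Duty = 1,600 × $2.21 = $3,536.00.
Line 4 (7803.74, Bralica, 1,198 kg, $141,399.94):
Base rate for 7803.74 is $1.19/kg.
7803.74 has an FTA preferential rate, but origin Bralica is not Tyrania; base rate stands.
Additional duty on 7803.74 from Bralica: +38.6% ad valorem. Applied ad valorem rate = 38.6%.
Duty = $141,399.94 × 38.6% + 1,198 × $1.19 = $56,006.00.
Total = $206,019.80 + $0.00 + $3,536.00 + $56,006.00 = $265,561.80.

$265,561.80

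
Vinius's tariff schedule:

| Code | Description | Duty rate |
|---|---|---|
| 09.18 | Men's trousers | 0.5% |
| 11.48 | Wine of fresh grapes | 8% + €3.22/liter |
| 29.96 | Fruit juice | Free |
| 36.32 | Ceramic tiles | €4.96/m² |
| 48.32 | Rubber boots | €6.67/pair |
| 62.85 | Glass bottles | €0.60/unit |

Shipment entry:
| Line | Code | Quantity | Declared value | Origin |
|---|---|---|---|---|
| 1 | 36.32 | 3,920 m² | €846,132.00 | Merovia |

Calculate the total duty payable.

€19,443.20

Line 1 (36.32, Merovia, 3,920 m², €846,132.00):
Base rate for 36.32 is €4.96/m².
Duty = 3,920 × €4.96 = €19,443.20.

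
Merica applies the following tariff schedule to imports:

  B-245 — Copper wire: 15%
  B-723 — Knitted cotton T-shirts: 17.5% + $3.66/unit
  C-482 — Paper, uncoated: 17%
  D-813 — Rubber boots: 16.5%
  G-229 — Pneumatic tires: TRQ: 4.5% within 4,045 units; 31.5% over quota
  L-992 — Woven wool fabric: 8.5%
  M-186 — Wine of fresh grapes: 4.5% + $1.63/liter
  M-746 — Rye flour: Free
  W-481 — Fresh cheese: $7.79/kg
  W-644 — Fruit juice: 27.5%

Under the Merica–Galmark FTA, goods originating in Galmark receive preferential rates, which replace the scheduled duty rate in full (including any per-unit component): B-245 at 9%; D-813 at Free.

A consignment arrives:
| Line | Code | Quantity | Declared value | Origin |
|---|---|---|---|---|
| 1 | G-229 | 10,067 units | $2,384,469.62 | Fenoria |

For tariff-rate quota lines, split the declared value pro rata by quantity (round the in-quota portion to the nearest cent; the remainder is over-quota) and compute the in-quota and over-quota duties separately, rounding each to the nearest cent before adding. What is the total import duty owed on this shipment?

Line 1 (G-229, Fenoria, 10,067 units, $2,384,469.62):
Code G-229 is under a tariff-rate quota (threshold 4,045 units). In-quota: 4,045 units at 4.5%; over-quota: 6,022 units at 31.5%.
Pro-rata value split: in-quota = $2,384,469.62 × 4,045/10,067 = $958,098.70; over-quota = $2,384,469.62 − $958,098.70 = $1,426,370.92.
In-quota duty = $958,098.70 × 4.5% = $43,114.44. Over-quota duty = $1,426,370.92 × 31.5% = $449,306.84.
Line duty = $43,114.44 + $449,306.84 = $492,421.28.

$492,421.28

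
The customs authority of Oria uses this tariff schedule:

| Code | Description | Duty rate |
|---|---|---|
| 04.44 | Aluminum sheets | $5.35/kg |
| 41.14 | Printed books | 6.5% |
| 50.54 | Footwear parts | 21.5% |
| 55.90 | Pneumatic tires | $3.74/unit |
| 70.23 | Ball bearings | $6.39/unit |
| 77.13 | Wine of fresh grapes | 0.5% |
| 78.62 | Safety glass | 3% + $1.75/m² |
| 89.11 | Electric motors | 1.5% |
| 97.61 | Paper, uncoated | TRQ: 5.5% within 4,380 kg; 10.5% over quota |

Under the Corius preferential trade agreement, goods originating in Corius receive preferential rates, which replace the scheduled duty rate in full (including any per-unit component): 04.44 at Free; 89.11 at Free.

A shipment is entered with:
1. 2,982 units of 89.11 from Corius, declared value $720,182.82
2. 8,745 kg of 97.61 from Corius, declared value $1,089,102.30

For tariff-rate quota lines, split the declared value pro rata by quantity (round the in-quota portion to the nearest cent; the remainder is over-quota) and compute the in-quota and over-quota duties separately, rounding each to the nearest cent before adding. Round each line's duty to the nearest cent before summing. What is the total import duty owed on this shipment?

$87,081.49

Line 1 (89.11, Corius, 2,982 units, $720,182.82):
Base rate for 89.11 is 1.5%.
Origin Corius qualifies under the Oria–Corius agreement and 89.11 is covered: preferential rate Free applies instead.
Duty = $720,182.82 × 0% = $0.00.
Line 2 (97.61, Corius, 8,745 kg, $1,089,102.30):
Code 97.61 is under a tariff-rate quota (threshold 4,380 kg). In-quota: 4,380 kg at 5.5%; over-quota: 4,365 kg at 10.5%.
Pro-rata value split: in-quota = $1,089,102.30 × 4,380/8,745 = $545,485.20; over-quota = $1,089,102.30 − $545,485.20 = $543,617.10.
In-quota duty = $545,485.20 × 5.5% = $30,001.69. Over-quota duty = $543,617.10 × 10.5% = $57,079.80.
Line duty = $30,001.69 + $57,079.80 = $87,081.49.
Total = $0.00 + $87,081.49 = $87,081.49.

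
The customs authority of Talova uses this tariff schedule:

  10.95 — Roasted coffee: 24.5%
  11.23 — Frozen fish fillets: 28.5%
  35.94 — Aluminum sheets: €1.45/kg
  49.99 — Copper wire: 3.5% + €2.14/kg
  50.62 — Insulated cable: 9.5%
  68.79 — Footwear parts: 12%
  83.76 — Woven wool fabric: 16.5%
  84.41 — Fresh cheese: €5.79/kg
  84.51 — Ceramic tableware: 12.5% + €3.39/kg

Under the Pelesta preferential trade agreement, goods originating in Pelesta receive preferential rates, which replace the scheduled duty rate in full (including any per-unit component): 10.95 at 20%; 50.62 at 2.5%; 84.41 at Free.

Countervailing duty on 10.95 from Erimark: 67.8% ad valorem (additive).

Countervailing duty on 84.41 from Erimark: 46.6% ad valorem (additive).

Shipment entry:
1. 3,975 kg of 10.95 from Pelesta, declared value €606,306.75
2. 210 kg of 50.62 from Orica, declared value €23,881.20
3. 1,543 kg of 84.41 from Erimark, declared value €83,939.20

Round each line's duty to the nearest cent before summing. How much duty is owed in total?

€171,579.70

Line 1 (10.95, Pelesta, 3,975 kg, €606,306.75):
Base rate for 10.95 is 24.5%.
Origin Pelesta qualifies under the Talova–Pelesta agreement and 10.95 is covered: preferential rate 20% applies instead.
The additional-duty order on 10.95 targets Erimark, not Pelesta; it does not apply.
Duty = €606,306.75 × 20% = €121,261.35.
Line 2 (50.62, Orica, 210 kg, €23,881.20):
Base rate for 50.62 is 9.5%.
50.62 has an FTA preferential rate, but origin Orica is not Pelesta; base rate stands.
Duty = €23,881.20 × 9.5% = €2,268.71.
Line 3 (84.41, Erimark, 1,543 kg, €83,939.20):
Base rate for 84.41 is €5.79/kg.
84.41 has an FTA preferential rate, but origin Erimark is not Pelesta; base rate stands.
Additional duty on 84.41 from Erimark: +46.6% ad valorem. Applied ad valorem rate = 46.6%.
Duty = €83,939.20 × 46.6% + 1,543 × €5.79 = €48,049.64.
Total = €121,261.35 + €2,268.71 + €48,049.64 = €171,579.70.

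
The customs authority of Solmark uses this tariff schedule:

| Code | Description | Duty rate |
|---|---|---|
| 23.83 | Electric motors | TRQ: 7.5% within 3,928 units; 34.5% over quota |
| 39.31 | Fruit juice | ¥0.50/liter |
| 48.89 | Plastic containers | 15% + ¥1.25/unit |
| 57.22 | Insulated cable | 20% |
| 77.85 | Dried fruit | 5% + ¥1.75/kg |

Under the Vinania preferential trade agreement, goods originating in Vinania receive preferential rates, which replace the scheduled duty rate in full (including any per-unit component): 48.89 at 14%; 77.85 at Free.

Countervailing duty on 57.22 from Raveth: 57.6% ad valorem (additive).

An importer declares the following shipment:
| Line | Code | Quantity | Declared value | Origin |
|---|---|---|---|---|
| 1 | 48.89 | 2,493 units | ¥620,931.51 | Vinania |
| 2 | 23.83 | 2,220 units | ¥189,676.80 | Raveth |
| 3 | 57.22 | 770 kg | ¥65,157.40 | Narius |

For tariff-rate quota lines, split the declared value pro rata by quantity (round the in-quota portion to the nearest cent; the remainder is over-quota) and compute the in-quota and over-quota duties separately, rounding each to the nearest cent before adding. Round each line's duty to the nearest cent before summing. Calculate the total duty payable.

Line 1 (48.89, Vinania, 2,493 units, ¥620,931.51):
Base rate for 48.89 is 15% + ¥1.25/unit.
Origin Vinania qualifies under the Solmark–Vinania agreement and 48.89 is covered: preferential rate 14% applies instead.
Duty = ¥620,931.51 × 14% = ¥86,930.41.
Line 2 (23.83, Raveth, 2,220 units, ¥189,676.80):
Code 23.83 is under a tariff-rate quota (threshold 3,928 units). Quantity 2,220 units is within the quota, so the in-quota rate 7.5% applies to the full value.
Duty = ¥189,676.80 × 7.5% = ¥14,225.76.
Line 3 (57.22, Narius, 770 kg, ¥65,157.40):
Base rate for 57.22 is 20%.
The additional-duty order on 57.22 targets Raveth, not Narius; it does not apply.
Duty = ¥65,157.40 × 20% = ¥13,031.48.
Total = ¥86,930.41 + ¥14,225.76 + ¥13,031.48 = ¥114,187.65.

¥114,187.65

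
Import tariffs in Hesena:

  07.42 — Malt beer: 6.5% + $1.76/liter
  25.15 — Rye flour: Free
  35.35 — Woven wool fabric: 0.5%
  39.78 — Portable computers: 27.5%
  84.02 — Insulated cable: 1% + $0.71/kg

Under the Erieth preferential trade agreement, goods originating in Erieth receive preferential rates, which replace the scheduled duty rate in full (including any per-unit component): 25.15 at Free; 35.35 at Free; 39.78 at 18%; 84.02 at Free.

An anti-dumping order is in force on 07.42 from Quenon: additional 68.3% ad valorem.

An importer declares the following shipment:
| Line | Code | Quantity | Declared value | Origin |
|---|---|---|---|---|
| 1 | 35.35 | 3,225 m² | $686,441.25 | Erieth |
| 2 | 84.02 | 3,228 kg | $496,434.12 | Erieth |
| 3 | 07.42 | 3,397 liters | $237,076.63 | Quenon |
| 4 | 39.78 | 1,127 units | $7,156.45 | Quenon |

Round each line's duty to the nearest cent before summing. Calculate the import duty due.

Line 1 (35.35, Erieth, 3,225 m², $686,441.25):
Base rate for 35.35 is 0.5%.
Origin Erieth qualifies under the Hesena–Erieth agreement and 35.35 is covered: preferential rate Free applies instead.
Duty = $686,441.25 × 0% = $0.00.
Line 2 (84.02, Erieth, 3,228 kg, $496,434.12):
Base rate for 84.02 is 1% + $0.71/kg.
Origin Erieth qualifies under the Hesena–Erieth agreement and 84.02 is covered: preferential rate Free applies instead.
Duty = $496,434.12 × 0% = $0.00.
Line 3 (07.42, Quenon, 3,397 liters, $237,076.63):
Base rate for 07.42 is 6.5% + $1.76/liter.
Additional duty on 07.42 from Quenon: +68.3%. Applied ad valorem rate: 6.5% + 68.3% = 74.8%.
Duty = $237,076.63 × 74.8% + 3,397 × $1.76 = $183,312.04.
Line 4 (39.78, Quenon, 1,127 units, $7,156.45):
Base rate for 39.78 is 27.5%.
39.78 has an FTA preferential rate, but origin Quenon is not Erieth; base rate stands.
Duty = $7,156.45 × 27.5% = $1,968.02.
Total = $0.00 + $0.00 + $183,312.04 + $1,968.02 = $185,280.06.

$185,280.06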